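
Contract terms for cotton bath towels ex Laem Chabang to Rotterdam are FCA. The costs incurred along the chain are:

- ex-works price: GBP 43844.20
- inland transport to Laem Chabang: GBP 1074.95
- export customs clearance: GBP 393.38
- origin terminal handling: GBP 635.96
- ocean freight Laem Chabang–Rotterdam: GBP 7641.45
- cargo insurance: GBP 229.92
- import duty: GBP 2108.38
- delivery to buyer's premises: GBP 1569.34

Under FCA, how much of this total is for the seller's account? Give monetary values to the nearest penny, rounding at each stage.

Seller's account: GBP 45312.53

FCA: the seller delivers export-cleared goods to the carrier; the buyer bears costs from that point.
Seller's account: goods 43844.20 + inland to port 1074.95 + export clearance 393.38 = 45312.53
Buyer's account: origin terminal 635.96 + freight 7641.45 + insurance 229.92 + duty 2108.38 + delivery 1569.34 = 12185.05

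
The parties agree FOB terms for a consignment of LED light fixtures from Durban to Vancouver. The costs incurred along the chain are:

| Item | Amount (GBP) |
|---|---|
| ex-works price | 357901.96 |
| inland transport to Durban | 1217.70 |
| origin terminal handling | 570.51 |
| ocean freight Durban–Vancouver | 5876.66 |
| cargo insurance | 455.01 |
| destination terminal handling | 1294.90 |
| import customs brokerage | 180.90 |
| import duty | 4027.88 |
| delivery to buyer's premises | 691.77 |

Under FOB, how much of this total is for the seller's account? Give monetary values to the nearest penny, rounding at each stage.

Seller's account: GBP 359690.17

FOB: the seller bears costs until goods are on board at the origin port; the buyer bears freight, insurance and all costs thereafter.
Seller's account: goods 357901.96 + inland to port 1217.70 + origin terminal 570.51 = 359690.17
Buyer's account: freight 5876.66 + insurance 455.01 + destination terminal 1294.90 + brokerage 180.90 + duty 4027.88 + delivery 691.77 = 12527.12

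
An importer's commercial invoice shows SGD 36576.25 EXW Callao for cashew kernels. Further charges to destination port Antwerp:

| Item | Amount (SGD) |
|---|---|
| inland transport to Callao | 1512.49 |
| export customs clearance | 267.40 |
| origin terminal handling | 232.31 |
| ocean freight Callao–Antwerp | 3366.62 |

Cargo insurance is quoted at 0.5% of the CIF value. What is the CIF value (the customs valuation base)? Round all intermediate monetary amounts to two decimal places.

CIF value: SGD 42165.90

Let C be the CIF value. C = EXW price + pre-shipment costs + freight + 0.5% × C
C − 0.5% × C = 36576.25 + 1512.49 + 267.40 + 232.31 + 3366.62
0.995 × C = 41955.07
C = 41955.07 / 0.995 = 42165.90
Insurance premium = 0.5% × 42165.90 = 210.83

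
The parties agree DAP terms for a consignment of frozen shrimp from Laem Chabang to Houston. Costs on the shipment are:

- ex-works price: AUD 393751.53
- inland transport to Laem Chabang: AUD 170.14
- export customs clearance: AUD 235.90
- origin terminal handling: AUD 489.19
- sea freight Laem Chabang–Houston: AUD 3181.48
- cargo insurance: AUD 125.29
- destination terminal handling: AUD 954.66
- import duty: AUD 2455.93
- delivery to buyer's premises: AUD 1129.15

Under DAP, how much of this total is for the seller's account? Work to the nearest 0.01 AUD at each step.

DAP: the seller bears all costs to the named destination except import duty and clearance.
Seller's account: goods 393751.53 + inland to port 170.14 + export clearance 235.90 + origin terminal 489.19 + freight 3181.48 + insurance 125.29 + destination terminal 954.66 + delivery 1129.15 = 400037.34
Buyer's account: duty 2455.93 = 2455.93

Seller's account: AUD 400037.34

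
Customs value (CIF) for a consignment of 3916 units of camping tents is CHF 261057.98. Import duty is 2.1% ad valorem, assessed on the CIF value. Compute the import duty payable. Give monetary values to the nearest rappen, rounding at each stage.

Import duty: CHF 5482.22

Import duty = 261057.98 × 2.1% = 5482.22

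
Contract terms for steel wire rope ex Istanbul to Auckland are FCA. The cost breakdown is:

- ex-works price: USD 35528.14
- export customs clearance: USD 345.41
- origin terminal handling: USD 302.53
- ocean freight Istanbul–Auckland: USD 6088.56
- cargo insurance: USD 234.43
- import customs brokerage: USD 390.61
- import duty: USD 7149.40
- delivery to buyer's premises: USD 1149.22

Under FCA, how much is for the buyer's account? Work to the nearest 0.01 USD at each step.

FCA: the seller delivers export-cleared goods to the carrier; the buyer bears costs from that point.
Seller's account: goods 35528.14 + export clearance 345.41 = 35873.55
Buyer's account: origin terminal 302.53 + freight 6088.56 + insurance 234.43 + brokerage 390.61 + duty 7149.40 + delivery 1149.22 = 15314.75

Buyer's account: USD 15314.75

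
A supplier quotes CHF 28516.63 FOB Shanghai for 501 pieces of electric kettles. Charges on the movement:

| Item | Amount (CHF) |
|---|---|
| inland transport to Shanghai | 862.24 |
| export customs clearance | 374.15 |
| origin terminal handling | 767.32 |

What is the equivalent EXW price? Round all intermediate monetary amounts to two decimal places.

From FOB to EXW, the seller no longer bears: inland to port, export clearance, origin terminal.
EXW price = 28516.63 − 862.24 − 374.15 − 767.32 = 26512.92

EXW price: CHF 26512.92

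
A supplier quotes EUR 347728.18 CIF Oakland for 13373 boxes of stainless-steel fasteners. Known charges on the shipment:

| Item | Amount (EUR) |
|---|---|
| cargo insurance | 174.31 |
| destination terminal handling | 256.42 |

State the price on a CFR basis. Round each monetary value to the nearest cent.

Not relevant to the conversion: destination terminal — on the buyer under both terms; not part of either seller's price.
From CIF to CFR, the seller no longer bears: insurance.
CFR price = 347728.18 − 174.31 = 347553.87

CFR price: EUR 347553.87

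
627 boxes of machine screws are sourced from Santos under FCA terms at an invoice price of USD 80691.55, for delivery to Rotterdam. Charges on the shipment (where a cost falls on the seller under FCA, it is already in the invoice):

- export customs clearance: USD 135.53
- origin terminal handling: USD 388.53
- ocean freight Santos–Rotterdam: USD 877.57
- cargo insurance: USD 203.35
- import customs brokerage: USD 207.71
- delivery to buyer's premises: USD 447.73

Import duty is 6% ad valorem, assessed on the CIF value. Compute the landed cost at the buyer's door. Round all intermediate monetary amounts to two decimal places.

FCA: the seller delivers export-cleared goods to the carrier; the buyer bears costs from that point.
Already in the invoice (seller's account under FCA): export clearance — exclude.
CIF value = FCA price + origin terminal + freight + insurance = 80691.55 + 388.53 + 877.57 + 203.35 = 82161.00
Import duty = 82161.00 × 6% = 4929.66
Buyer bears: origin terminal 388.53 + freight 877.57 + insurance 203.35 + brokerage 207.71 + delivery 447.73 + duty 4929.66 = 7054.55
Landed cost = invoice 80691.55 + 7054.55 = 87746.10

Total landed cost: USD 87746.10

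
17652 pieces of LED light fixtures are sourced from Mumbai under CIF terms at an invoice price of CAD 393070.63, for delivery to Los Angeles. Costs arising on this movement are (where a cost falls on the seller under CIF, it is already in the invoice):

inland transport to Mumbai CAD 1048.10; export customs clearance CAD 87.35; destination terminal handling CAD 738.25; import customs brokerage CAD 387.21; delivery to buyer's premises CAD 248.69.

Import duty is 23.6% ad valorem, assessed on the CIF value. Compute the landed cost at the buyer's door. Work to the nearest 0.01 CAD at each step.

CIF: the seller pays costs through ocean freight and marine insurance to the destination port.
Already in the invoice (seller's account under CIF): inland to port, export clearance — exclude.
The CIF price already equals the CIF value: 393070.63
Import duty = 393070.63 × 23.6% = 92764.67
Buyer bears: destination terminal 738.25 + brokerage 387.21 + delivery 248.69 + duty 92764.67 = 94138.82
Landed cost = invoice 393070.63 + 94138.82 = 487209.45

Total landed cost: CAD 487209.45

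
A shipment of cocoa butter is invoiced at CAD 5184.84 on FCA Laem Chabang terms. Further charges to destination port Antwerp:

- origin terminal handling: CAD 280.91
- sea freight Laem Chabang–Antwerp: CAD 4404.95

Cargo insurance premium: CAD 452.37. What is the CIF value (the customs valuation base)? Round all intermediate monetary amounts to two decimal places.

CIF = FCA price + pre-shipment costs + freight + insurance
CIF = 5184.84 + 280.91 + 4404.95 + 452.37 = 10323.07

CIF value: CAD 10323.07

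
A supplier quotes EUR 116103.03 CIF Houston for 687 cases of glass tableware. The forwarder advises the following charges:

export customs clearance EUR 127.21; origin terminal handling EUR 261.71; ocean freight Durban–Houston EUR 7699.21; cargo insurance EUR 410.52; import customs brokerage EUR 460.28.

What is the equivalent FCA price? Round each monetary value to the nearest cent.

FCA price: EUR 107731.59

Not relevant to the conversion: export clearance — on the seller under both CIF and FCA; already in the CIF price and stays in the FCA price. brokerage — on the buyer under both terms; not part of either seller's price.
From CIF to FCA, the seller no longer bears: origin terminal, freight, insurance.
FCA price = 116103.03 − 261.71 − 7699.21 − 410.52 = 107731.59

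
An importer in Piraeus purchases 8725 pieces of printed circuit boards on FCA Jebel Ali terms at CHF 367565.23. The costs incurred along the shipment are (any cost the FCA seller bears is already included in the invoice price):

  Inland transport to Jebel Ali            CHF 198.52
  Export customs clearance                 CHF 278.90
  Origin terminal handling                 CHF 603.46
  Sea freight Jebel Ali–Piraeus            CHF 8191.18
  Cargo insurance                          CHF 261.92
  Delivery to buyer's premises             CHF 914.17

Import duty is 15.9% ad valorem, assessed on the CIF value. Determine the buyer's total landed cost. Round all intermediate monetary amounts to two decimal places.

FCA: the seller delivers export-cleared goods to the carrier; the buyer bears costs from that point.
Already in the invoice (seller's account under FCA): inland to port, export clearance — exclude.
CIF value = FCA price + origin terminal + freight + insurance = 367565.23 + 603.46 + 8191.18 + 261.92 = 376621.79
Import duty = 376621.79 × 15.9% = 59882.86
Buyer bears: origin terminal 603.46 + freight 8191.18 + insurance 261.92 + delivery 914.17 + duty 59882.86 = 69853.59
Landed cost = invoice 367565.23 + 69853.59 = 437418.82

Total landed cost: CHF 437418.82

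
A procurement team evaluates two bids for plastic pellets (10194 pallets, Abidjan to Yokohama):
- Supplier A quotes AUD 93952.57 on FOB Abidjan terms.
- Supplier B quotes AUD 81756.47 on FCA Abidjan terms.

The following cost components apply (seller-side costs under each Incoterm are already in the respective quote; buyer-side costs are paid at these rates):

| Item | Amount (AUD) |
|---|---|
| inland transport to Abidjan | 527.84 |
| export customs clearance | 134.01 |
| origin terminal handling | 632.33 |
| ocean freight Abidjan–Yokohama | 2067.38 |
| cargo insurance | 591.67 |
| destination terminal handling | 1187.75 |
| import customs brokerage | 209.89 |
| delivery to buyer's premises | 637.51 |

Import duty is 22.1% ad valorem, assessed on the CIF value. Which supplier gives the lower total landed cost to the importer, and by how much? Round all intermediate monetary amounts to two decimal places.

Supplier B is cheaper by AUD 14119.37

Supplier A (FOB):
CIF value = FOB price + freight + insurance = 93952.57 + 2067.38 + 591.67 = 96611.62
Import duty = 96611.62 × 22.1% = 21351.17
Buyer bears (A): 2067.38 + 591.67 + 1187.75 + 209.89 + 637.51 = 4694.20
Landed cost (A) = invoice 93952.57 + 4694.20 + duty 21351.17 = 119997.94
Supplier B (FCA):
CIF value = FCA price + origin terminal + freight + insurance = 81756.47 + 632.33 + 2067.38 + 591.67 = 85047.85
Import duty = 85047.85 × 22.1% = 18795.57
Buyer bears (B): 632.33 + 2067.38 + 591.67 + 1187.75 + 209.89 + 637.51 = 5326.53
Landed cost (B) = invoice 81756.47 + 5326.53 + duty 18795.57 = 105878.57
Difference = |119997.94 − 105878.57| = 14119.37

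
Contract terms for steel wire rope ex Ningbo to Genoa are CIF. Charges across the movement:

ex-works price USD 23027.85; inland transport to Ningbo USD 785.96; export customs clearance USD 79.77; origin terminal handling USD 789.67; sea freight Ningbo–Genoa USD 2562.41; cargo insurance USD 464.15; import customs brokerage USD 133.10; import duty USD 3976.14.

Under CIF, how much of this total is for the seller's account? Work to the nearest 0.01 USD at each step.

CIF: the seller pays costs through ocean freight and marine insurance to the destination port.
Seller's account: goods 23027.85 + inland to port 785.96 + export clearance 79.77 + origin terminal 789.67 + freight 2562.41 + insurance 464.15 = 27709.81
Buyer's account: brokerage 133.10 + duty 3976.14 = 4109.24

Seller's account: USD 27709.81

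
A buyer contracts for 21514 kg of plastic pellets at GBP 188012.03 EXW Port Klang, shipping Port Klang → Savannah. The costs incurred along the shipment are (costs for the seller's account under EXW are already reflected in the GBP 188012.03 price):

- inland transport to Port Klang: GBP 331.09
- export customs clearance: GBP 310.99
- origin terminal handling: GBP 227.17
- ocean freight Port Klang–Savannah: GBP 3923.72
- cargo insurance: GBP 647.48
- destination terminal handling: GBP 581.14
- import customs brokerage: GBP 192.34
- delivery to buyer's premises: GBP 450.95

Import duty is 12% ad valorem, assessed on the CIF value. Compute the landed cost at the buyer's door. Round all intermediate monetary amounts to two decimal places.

Total landed cost: GBP 217891.21

EXW: the seller makes goods available at their premises; the buyer bears all onward costs.
CIF value = EXW price + inland to port + export clearance + origin terminal + freight + insurance = 188012.03 + 331.09 + 310.99 + 227.17 + 3923.72 + 647.48 = 193452.48
Import duty = 193452.48 × 12% = 23214.30
Buyer bears: inland to port 331.09 + export clearance 310.99 + origin terminal 227.17 + freight 3923.72 + insurance 647.48 + destination terminal 581.14 + brokerage 192.34 + delivery 450.95 + duty 23214.30 = 29879.18
Landed cost = invoice 188012.03 + 29879.18 = 217891.21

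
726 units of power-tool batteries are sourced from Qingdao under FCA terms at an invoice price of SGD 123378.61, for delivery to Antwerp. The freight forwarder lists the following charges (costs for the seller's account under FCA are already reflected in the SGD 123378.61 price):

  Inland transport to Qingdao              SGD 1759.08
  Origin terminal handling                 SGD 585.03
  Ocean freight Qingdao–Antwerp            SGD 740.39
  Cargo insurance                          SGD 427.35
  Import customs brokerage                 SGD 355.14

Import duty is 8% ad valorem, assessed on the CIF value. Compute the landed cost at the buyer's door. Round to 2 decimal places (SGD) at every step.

FCA: the seller delivers export-cleared goods to the carrier; the buyer bears costs from that point.
Already in the invoice (seller's account under FCA): inland to port — exclude.
CIF value = FCA price + origin terminal + freight + insurance = 123378.61 + 585.03 + 740.39 + 427.35 = 125131.38
Import duty = 125131.38 × 8% = 10010.51
Buyer bears: origin terminal 585.03 + freight 740.39 + insurance 427.35 + brokerage 355.14 + duty 10010.51 = 12118.42
Landed cost = invoice 123378.61 + 12118.42 = 135497.03

Total landed cost: SGD 135497.03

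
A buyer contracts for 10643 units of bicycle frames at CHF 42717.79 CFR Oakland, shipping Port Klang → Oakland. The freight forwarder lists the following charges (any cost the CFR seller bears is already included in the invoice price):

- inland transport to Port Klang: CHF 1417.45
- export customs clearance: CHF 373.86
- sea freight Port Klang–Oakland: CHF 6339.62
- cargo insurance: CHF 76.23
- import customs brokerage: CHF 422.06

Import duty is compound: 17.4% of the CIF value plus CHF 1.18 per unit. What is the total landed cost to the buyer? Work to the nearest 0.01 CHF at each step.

Total landed cost: CHF 63220.98

CFR: the seller pays costs through ocean freight to the destination port, but not insurance.
Already in the invoice (seller's account under CFR): inland to port, export clearance, freight — exclude.
CIF value = CFR price + insurance = 42717.79 + 76.23 = 42794.02
Ad valorem component: 42794.02 × 17.4% = 7446.16
Specific component: 10643 × 1.18 = 12558.74
Import duty = 7446.16 + 12558.74 = 20004.90
Buyer bears: insurance 76.23 + brokerage 422.06 + duty 20004.90 = 20503.19
Landed cost = invoice 42717.79 + 20503.19 = 63220.98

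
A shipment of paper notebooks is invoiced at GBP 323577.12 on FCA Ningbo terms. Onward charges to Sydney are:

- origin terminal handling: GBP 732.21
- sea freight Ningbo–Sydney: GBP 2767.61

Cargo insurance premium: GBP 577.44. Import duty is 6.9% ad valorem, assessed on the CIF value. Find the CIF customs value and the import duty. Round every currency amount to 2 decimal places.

CIF value: GBP 327654.38; import duty: GBP 22608.15

CIF = FCA price + pre-shipment costs + freight + insurance
CIF = 323577.12 + 732.21 + 2767.61 + 577.44 = 327654.38
Import duty = 327654.38 × 6.9% = 22608.15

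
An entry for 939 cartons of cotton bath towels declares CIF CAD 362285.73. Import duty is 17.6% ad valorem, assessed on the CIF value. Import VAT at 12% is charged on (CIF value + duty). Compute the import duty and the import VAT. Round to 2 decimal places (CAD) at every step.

Import duty: CAD 63762.29; import VAT: CAD 51125.76

Import duty = 362285.73 × 17.6% = 63762.29
VAT base = CIF + duty = 362285.73 + 63762.29 = 426048.02
Import VAT = 426048.02 × 12% = 51125.76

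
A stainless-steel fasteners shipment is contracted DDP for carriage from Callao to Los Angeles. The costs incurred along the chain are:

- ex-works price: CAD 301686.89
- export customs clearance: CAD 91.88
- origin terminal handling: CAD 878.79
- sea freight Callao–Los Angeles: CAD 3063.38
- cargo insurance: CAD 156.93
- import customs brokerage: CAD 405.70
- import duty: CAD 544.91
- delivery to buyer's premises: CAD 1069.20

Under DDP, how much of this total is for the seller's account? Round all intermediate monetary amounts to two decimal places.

Seller's account: CAD 307897.68

DDP: the seller bears all costs including import duty.
Seller's account: goods 301686.89 + export clearance 91.88 + origin terminal 878.79 + freight 3063.38 + insurance 156.93 + brokerage 405.70 + duty 544.91 + delivery 1069.20 = 307897.68
Buyer's account: 0.00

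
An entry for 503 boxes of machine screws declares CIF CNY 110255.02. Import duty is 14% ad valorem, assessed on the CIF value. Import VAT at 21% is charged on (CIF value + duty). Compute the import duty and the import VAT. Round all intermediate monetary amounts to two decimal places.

Import duty: CNY 15435.70; import VAT: CNY 26395.05

Import duty = 110255.02 × 14% = 15435.70
VAT base = CIF + duty = 110255.02 + 15435.70 = 125690.72
Import VAT = 125690.72 × 21% = 26395.05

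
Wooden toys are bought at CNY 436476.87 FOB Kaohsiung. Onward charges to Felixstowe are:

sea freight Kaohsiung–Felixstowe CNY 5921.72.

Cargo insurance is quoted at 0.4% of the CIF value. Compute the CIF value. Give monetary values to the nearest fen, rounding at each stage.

Let C be the CIF value. C = FOB price + freight + 0.4% × C
C − 0.4% × C = 436476.87 + 5921.72
0.996 × C = 442398.59
C = 442398.59 / 0.996 = 444175.29
Insurance premium = 0.4% × 444175.29 = 1776.70

CIF value: CNY 444175.29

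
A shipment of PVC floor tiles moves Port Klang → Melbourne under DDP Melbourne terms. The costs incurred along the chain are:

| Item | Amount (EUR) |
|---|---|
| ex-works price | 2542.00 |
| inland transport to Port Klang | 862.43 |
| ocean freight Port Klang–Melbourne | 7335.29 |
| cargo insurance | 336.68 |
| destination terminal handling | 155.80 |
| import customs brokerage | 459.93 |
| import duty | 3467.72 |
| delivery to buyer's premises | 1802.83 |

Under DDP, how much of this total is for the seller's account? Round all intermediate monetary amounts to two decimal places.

Seller's account: EUR 16962.68

DDP: the seller bears all costs including import duty.
Seller's account: goods 2542.00 + inland to port 862.43 + freight 7335.29 + insurance 336.68 + destination terminal 155.80 + brokerage 459.93 + duty 3467.72 + delivery 1802.83 = 16962.68
Buyer's account: 0.00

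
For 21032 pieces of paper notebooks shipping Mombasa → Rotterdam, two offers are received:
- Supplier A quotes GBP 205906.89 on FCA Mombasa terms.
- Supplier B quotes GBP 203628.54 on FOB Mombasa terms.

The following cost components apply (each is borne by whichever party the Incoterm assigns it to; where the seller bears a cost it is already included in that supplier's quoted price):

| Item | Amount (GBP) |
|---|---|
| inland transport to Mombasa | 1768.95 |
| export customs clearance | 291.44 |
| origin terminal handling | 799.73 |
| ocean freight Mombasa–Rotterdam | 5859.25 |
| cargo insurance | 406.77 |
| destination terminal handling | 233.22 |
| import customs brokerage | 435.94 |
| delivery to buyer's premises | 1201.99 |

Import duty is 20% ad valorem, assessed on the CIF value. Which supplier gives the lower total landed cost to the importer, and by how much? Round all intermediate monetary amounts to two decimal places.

Supplier A (FCA):
CIF value = FCA price + origin terminal + freight + insurance = 205906.89 + 799.73 + 5859.25 + 406.77 = 212972.64
Import duty = 212972.64 × 20% = 42594.53
Buyer bears (A): 799.73 + 5859.25 + 406.77 + 233.22 + 435.94 + 1201.99 = 8936.90
Landed cost (A) = invoice 205906.89 + 8936.90 + duty 42594.53 = 257438.32
Supplier B (FOB):
CIF value = FOB price + freight + insurance = 203628.54 + 5859.25 + 406.77 = 209894.56
Import duty = 209894.56 × 20% = 41978.91
Buyer bears (B): 5859.25 + 406.77 + 233.22 + 435.94 + 1201.99 = 8137.17
Landed cost (B) = invoice 203628.54 + 8137.17 + duty 41978.91 = 253744.62
Difference = |257438.32 − 253744.62| = 3693.70

Supplier B is cheaper by GBP 3693.70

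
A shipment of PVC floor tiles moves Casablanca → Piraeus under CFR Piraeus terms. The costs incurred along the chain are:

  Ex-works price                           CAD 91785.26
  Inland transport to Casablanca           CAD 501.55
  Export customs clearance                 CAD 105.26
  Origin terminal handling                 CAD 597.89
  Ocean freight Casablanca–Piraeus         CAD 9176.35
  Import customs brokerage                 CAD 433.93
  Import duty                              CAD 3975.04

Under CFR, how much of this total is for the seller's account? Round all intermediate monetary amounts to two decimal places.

CFR: the seller pays costs through ocean freight to the destination port, but not insurance.
Seller's account: goods 91785.26 + inland to port 501.55 + export clearance 105.26 + origin terminal 597.89 + freight 9176.35 = 102166.31
Buyer's account: brokerage 433.93 + duty 3975.04 = 4408.97

Seller's account: CAD 102166.31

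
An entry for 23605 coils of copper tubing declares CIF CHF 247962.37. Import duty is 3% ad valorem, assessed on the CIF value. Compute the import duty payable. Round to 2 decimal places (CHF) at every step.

Import duty = 247962.37 × 3% = 7438.87

Import duty: CHF 7438.87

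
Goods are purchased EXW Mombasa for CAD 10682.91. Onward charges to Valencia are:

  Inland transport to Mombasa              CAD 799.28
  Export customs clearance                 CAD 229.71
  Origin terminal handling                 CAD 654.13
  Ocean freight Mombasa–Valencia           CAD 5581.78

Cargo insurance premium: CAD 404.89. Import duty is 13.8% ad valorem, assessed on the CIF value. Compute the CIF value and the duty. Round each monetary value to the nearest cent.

CIF = EXW price + pre-shipment costs + freight + insurance
CIF = 10682.91 + 799.28 + 229.71 + 654.13 + 5581.78 + 404.89 = 18352.70
Import duty = 18352.70 × 13.8% = 2532.67

CIF value: CAD 18352.70; import duty: CAD 2532.67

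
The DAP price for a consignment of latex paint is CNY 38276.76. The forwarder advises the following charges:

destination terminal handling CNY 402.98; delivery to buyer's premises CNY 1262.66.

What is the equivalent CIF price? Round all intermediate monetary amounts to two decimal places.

From DAP to CIF, the seller no longer bears: destination terminal, delivery.
CIF price = 38276.76 − 402.98 − 1262.66 = 36611.12

CIF price: CNY 36611.12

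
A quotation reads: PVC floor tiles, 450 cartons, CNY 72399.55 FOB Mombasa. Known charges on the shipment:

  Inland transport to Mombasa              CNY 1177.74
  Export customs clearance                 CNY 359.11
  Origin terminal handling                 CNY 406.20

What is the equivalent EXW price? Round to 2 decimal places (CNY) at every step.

From FOB to EXW, the seller no longer bears: inland to port, export clearance, origin terminal.
EXW price = 72399.55 − 1177.74 − 359.11 − 406.20 = 70456.50

EXW price: CNY 70456.50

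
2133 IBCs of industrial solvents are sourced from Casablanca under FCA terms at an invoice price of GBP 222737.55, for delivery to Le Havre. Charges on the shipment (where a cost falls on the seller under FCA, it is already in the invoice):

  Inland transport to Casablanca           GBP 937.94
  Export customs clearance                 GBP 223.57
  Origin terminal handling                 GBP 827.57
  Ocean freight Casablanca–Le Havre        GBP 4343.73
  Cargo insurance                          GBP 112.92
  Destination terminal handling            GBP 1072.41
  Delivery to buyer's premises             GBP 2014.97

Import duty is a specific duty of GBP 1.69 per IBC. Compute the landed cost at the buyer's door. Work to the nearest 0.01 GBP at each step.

FCA: the seller delivers export-cleared goods to the carrier; the buyer bears costs from that point.
Already in the invoice (seller's account under FCA): inland to port, export clearance — exclude.
CIF value = FCA price + origin terminal + freight + insurance = 222737.55 + 827.57 + 4343.73 + 112.92 = 228021.77
Import duty = 2133 × 1.69 = 3604.77
Buyer bears: origin terminal 827.57 + freight 4343.73 + insurance 112.92 + destination terminal 1072.41 + delivery 2014.97 + duty 3604.77 = 11976.37
Landed cost = invoice 222737.55 + 11976.37 = 234713.92

Total landed cost: GBP 234713.92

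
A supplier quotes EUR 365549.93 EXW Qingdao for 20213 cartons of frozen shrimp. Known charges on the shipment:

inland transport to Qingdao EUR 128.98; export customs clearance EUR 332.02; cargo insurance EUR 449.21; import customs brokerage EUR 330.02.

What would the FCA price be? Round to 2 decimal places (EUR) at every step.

FCA price: EUR 366010.93

Not relevant to the conversion: brokerage, insurance — on the buyer under both terms; not part of either seller's price.
From EXW to FCA, the seller additionally bears: inland to port, export clearance.
FCA price = 365549.93 + 128.98 + 332.02 = 366010.93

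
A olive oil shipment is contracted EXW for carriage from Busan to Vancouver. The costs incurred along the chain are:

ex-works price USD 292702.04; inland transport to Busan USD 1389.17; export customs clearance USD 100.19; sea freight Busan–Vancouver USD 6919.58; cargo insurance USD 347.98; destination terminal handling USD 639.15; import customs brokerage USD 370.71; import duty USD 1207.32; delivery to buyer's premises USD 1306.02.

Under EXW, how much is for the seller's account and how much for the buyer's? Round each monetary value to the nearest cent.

Seller: USD 292702.04; buyer: USD 12280.12

EXW: the seller makes goods available at their premises; the buyer bears all onward costs.
Seller's account: goods 292702.04 = 292702.04
Buyer's account: inland to port 1389.17 + export clearance 100.19 + freight 6919.58 + insurance 347.98 + destination terminal 639.15 + brokerage 370.71 + duty 1207.32 + delivery 1306.02 = 12280.12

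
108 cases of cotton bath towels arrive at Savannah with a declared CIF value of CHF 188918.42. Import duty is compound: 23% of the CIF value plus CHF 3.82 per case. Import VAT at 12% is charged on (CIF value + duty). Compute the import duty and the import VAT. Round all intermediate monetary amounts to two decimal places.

Import duty: CHF 43863.80; import VAT: CHF 27933.87

Ad valorem component: 188918.42 × 23% = 43451.24
Specific component: 108 × 3.82 = 412.56
Import duty = 43451.24 + 412.56 = 43863.80
VAT base = CIF + duty = 188918.42 + 43863.80 = 232782.22
Import VAT = 232782.22 × 12% = 27933.87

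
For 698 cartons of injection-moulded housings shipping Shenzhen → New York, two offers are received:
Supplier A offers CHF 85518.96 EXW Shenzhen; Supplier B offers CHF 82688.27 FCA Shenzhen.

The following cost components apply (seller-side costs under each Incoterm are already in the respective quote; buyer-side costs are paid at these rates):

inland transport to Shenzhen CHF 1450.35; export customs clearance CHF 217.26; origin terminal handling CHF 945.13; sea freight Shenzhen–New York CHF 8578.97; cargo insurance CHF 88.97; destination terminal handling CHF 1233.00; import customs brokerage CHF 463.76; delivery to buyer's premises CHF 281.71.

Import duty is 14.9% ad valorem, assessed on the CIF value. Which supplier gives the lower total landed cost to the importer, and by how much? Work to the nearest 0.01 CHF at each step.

Supplier A (EXW):
CIF value = EXW price + inland to port + export clearance + origin terminal + freight + insurance = 85518.96 + 1450.35 + 217.26 + 945.13 + 8578.97 + 88.97 = 96799.64
Import duty = 96799.64 × 14.9% = 14423.15
Buyer bears (A): 1450.35 + 217.26 + 945.13 + 8578.97 + 88.97 + 1233.00 + 463.76 + 281.71 = 13259.15
Landed cost (A) = invoice 85518.96 + 13259.15 + duty 14423.15 = 113201.26
Supplier B (FCA):
CIF value = FCA price + origin terminal + freight + insurance = 82688.27 + 945.13 + 8578.97 + 88.97 = 92301.34
Import duty = 92301.34 × 14.9% = 13752.90
Buyer bears (B): 945.13 + 8578.97 + 88.97 + 1233.00 + 463.76 + 281.71 = 11591.54
Landed cost (B) = invoice 82688.27 + 11591.54 + duty 13752.90 = 108032.71
Difference = |113201.26 − 108032.71| = 5168.55

Supplier B is cheaper by CHF 5168.55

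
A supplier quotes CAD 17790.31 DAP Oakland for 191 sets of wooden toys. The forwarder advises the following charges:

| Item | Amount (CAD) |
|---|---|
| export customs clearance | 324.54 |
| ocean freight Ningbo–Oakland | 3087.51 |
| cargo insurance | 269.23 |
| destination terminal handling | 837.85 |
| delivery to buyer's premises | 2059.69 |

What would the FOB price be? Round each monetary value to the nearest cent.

FOB price: CAD 11536.03

Not relevant to the conversion: export clearance — on the seller under both DAP and FOB; already in the DAP price and stays in the FOB price.
From DAP to FOB, the seller no longer bears: freight, insurance, destination terminal, delivery.
FOB price = 17790.31 − 3087.51 − 269.23 − 837.85 − 2059.69 = 11536.03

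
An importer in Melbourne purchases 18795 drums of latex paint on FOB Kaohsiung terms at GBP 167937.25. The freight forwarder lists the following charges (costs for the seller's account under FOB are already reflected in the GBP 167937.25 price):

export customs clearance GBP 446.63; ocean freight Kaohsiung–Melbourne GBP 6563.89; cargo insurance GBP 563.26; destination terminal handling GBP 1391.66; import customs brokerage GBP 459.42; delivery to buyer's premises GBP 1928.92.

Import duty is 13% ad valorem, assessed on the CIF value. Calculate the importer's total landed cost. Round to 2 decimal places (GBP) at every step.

FOB: the seller bears costs until goods are on board at the origin port; the buyer bears freight, insurance and all costs thereafter.
Already in the invoice (seller's account under FOB): export clearance — exclude.
CIF value = FOB price + freight + insurance = 167937.25 + 6563.89 + 563.26 = 175064.40
Import duty = 175064.40 × 13% = 22758.37
Buyer bears: freight 6563.89 + insurance 563.26 + destination terminal 1391.66 + brokerage 459.42 + delivery 1928.92 + duty 22758.37 = 33665.52
Landed cost = invoice 167937.25 + 33665.52 = 201602.77

Total landed cost: GBP 201602.77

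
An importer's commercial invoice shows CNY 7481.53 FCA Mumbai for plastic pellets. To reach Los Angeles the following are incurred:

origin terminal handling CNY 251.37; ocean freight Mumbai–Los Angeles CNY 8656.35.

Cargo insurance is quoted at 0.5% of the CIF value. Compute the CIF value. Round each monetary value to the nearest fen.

Let C be the CIF value. C = FCA price + pre-shipment costs + freight + 0.5% × C
C − 0.5% × C = 7481.53 + 251.37 + 8656.35
0.995 × C = 16389.25
C = 16389.25 / 0.995 = 16471.61
Insurance premium = 0.5% × 16471.61 = 82.36

CIF value: CNY 16471.61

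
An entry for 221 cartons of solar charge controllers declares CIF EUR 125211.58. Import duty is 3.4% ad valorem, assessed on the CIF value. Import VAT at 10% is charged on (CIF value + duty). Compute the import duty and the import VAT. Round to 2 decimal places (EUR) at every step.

Import duty = 125211.58 × 3.4% = 4257.19
VAT base = CIF + duty = 125211.58 + 4257.19 = 129468.77
Import VAT = 129468.77 × 10% = 12946.88

Import duty: EUR 4257.19; import VAT: EUR 12946.88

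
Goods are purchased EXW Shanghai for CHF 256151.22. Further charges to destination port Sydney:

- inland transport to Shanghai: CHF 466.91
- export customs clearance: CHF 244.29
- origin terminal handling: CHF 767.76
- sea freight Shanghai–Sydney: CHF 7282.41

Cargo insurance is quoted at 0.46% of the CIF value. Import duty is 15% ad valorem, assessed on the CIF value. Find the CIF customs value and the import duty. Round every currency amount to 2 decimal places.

Let C be the CIF value. C = EXW price + pre-shipment costs + freight + 0.46% × C
C − 0.46% × C = 256151.22 + 466.91 + 244.29 + 767.76 + 7282.41
0.9954 × C = 264912.59
C = 264912.59 / 0.9954 = 266136.82
Insurance premium = 0.46% × 266136.82 = 1224.23
Import duty = 266136.82 × 15% = 39920.52

CIF value: CHF 266136.82; import duty: CHF 39920.52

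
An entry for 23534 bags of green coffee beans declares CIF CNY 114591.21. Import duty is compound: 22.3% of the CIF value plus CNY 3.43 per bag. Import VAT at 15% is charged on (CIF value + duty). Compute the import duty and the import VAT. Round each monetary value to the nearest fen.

Ad valorem component: 114591.21 × 22.3% = 25553.84
Specific component: 23534 × 3.43 = 80721.62
Import duty = 25553.84 + 80721.62 = 106275.46
VAT base = CIF + duty = 114591.21 + 106275.46 = 220866.67
Import VAT = 220866.67 × 15% = 33130.00

Import duty: CNY 106275.46; import VAT: CNY 33130.00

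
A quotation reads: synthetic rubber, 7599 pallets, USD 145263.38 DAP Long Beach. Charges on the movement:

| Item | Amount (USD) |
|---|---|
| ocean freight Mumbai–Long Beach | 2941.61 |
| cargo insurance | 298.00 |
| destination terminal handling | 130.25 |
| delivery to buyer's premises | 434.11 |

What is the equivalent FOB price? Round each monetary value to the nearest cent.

From DAP to FOB, the seller no longer bears: freight, insurance, destination terminal, delivery.
FOB price = 145263.38 − 2941.61 − 298.00 − 130.25 − 434.11 = 141459.41

FOB price: USD 141459.41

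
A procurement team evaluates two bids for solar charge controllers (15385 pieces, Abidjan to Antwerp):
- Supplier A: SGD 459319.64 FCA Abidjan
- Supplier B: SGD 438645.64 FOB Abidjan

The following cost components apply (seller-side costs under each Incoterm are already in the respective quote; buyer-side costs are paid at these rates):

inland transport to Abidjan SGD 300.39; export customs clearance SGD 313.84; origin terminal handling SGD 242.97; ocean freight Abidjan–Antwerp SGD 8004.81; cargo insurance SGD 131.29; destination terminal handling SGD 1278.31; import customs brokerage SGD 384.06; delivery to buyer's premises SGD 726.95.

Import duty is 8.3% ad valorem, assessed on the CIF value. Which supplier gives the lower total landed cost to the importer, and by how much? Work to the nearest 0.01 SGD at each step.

Supplier A (FCA):
CIF value = FCA price + origin terminal + freight + insurance = 459319.64 + 242.97 + 8004.81 + 131.29 = 467698.71
Import duty = 467698.71 × 8.3% = 38818.99
Buyer bears (A): 242.97 + 8004.81 + 131.29 + 1278.31 + 384.06 + 726.95 = 10768.39
Landed cost (A) = invoice 459319.64 + 10768.39 + duty 38818.99 = 508907.02
Supplier B (FOB):
CIF value = FOB price + freight + insurance = 438645.64 + 8004.81 + 131.29 = 446781.74
Import duty = 446781.74 × 8.3% = 37082.88
Buyer bears (B): 8004.81 + 131.29 + 1278.31 + 384.06 + 726.95 = 10525.42
Landed cost (B) = invoice 438645.64 + 10525.42 + duty 37082.88 = 486253.94
Difference = |508907.02 − 486253.94| = 22653.08

Supplier B is cheaper by SGD 22653.08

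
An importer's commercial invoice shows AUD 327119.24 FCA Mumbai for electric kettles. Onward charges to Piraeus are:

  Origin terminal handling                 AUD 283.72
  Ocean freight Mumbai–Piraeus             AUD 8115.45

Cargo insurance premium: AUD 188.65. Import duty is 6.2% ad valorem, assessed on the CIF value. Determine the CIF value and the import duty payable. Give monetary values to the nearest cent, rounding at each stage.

CIF value: AUD 335707.06; import duty: AUD 20813.84

CIF = FCA price + pre-shipment costs + freight + insurance
CIF = 327119.24 + 283.72 + 8115.45 + 188.65 = 335707.06
Import duty = 335707.06 × 6.2% = 20813.84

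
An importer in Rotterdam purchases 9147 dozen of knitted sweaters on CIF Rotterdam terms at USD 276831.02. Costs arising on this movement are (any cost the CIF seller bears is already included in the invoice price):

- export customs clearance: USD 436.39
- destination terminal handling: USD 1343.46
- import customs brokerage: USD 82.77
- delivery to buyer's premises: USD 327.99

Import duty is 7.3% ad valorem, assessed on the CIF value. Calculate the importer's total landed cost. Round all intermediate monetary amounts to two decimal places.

Total landed cost: USD 298793.90

CIF: the seller pays costs through ocean freight and marine insurance to the destination port.
Already in the invoice (seller's account under CIF): export clearance — exclude.
The CIF price already equals the CIF value: 276831.02
Import duty = 276831.02 × 7.3% = 20208.66
Buyer bears: destination terminal 1343.46 + brokerage 82.77 + delivery 327.99 + duty 20208.66 = 21962.88
Landed cost = invoice 276831.02 + 21962.88 = 298793.90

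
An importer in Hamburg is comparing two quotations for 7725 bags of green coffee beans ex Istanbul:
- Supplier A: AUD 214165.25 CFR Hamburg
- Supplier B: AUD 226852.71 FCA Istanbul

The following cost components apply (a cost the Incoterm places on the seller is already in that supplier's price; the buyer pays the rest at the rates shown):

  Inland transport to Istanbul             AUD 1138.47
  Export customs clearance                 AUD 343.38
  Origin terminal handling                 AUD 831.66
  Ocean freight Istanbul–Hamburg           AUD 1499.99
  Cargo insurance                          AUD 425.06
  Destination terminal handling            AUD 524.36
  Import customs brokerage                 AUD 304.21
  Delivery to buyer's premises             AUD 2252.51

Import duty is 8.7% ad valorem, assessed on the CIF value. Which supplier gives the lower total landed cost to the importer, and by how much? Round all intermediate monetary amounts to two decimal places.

Supplier A is cheaper by AUD 16325.77

Supplier A (CFR):
CIF value = CFR price + insurance = 214165.25 + 425.06 = 214590.31
Import duty = 214590.31 × 8.7% = 18669.36
Buyer bears (A): 425.06 + 524.36 + 304.21 + 2252.51 = 3506.14
Landed cost (A) = invoice 214165.25 + 3506.14 + duty 18669.36 = 236340.75
Supplier B (FCA):
CIF value = FCA price + origin terminal + freight + insurance = 226852.71 + 831.66 + 1499.99 + 425.06 = 229609.42
Import duty = 229609.42 × 8.7% = 19976.02
Buyer bears (B): 831.66 + 1499.99 + 425.06 + 524.36 + 304.21 + 2252.51 = 5837.79
Landed cost (B) = invoice 226852.71 + 5837.79 + duty 19976.02 = 252666.52
Difference = |236340.75 − 252666.52| = 16325.77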